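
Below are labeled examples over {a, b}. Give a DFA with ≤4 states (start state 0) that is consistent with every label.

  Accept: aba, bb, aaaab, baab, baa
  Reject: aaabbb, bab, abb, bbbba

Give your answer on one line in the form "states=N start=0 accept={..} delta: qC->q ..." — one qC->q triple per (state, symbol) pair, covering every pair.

states=2 start=0 accept={0} delta: 0a->1 0b->0 1a->0 1b->1

State merging on the prefix tree: take the shortest (then alphabetical) example prefix whose next move is undefined and point that move at state 0, else 1, else 2, ...; a target is out if some Accept/Reject pair would then sit in one state with the same input left (inseparable). If every existing state is out, open a new one.
a: 0a undefined. 0a->0: no, bb/abb meet in 0 with "bb" left. Open state 1: 0a->1.
b: 0b undefined. 0b->0: ok.
aa: 1a undefined. 1a->0: ok.
ab: 1b undefined. 1b->0: no, aba/bbbba meet in 1. 1b->1: ok.
All examples now run through 2 states with every (state, symbol) defined. Accept strings end in {0}, Reject strings end in {1}; accept={0}.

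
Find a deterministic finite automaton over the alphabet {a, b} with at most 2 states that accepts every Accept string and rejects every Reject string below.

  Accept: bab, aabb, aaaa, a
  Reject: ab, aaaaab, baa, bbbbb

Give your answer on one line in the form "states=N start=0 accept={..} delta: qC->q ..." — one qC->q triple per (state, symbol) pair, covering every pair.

Grow the machine one transition at a time. Run the examples from 0; the earliest place one falls off (shortest prefix, ties alphabetical) gets sent to the lowest-numbered state that keeps every Accept/Reject pair distinguishable — a pair clashes when both reach the same state with identical unread suffix — and to a fresh state only if none does.
a: 0a undefined. 0a->0: ok.
b: 0b undefined. 0b->0: no, bab/ab meet in 0. Open state 1: 0b->1.
ba: 1a undefined. 1a->0: no, bab/ab meet in 1. 1a->1: ok.
bb: 1b undefined. 1b->0: ok.
All examples now run through 2 states with every (state, symbol) defined. Accept strings end in {0}, Reject strings end in {1}; accept={0}.

states=2 start=0 accept={0} delta: 0a->0 0b->1 1a->1 1b->0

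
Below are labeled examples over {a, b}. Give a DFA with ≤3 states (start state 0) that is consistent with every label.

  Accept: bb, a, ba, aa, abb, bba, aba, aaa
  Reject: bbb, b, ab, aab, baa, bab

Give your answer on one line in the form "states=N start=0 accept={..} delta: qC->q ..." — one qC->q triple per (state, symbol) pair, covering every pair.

states=3 start=0 accept={0,2} delta: 0a->0 0b->1 1a->2 1b->0 2a->1 2b->1

State merging on the prefix tree: take the shortest (then alphabetical) example prefix whose next move is undefined and point that move at state 0, else 1, else 2, ...; a target is out if some Accept/Reject pair would then sit in one state with the same input left (inseparable). If every existing state is out, open a new one.
a: 0a undefined. 0a->0: ok.
b: 0b undefined. 0b->0: no, bb/bbb meet in 0. Open state 1: 0b->1.
ba: 1a undefined. 1a->0: no, a/baa meet in 0. 1a->1: no, bb/bab meet in 1 with "b" left. Open state 2: 1a->2.
bb: 1b undefined. 1b->0: ok.
baa: 2a undefined. 2a->0: no, bb/baa meet in 0. 2a->1: ok.
bab: 2b undefined. 2b->0: no, bb/bab meet in 0. 2b->1: ok.
All examples now run through 3 states with every (state, symbol) defined. Accept strings end in {0,2}, Reject strings end in {1}; accept={0,2}.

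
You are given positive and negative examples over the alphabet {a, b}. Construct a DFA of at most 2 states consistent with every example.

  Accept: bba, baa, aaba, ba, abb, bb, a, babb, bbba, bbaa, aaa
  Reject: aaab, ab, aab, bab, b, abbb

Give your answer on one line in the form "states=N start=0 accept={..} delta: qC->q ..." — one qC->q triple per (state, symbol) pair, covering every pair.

State merging on the prefix tree: take the shortest (then alphabetical) example prefix whose next move is undefined and point that move at state 0, else 1, else 2, ...; a target is out if some Accept/Reject pair would then sit in one state with the same input left (inseparable). If every existing state is out, open a new one.
a: 0a undefined. 0a->0: ok.
b: 0b undefined. 0b->0: no, bba/aaab meet in 0. Open state 1: 0b->1.
ba: 1a undefined. 1a->0: ok.
bb: 1b undefined. 1b->0: ok.
All examples now run through 2 states with every (state, symbol) defined. Accept strings end in {0}, Reject strings end in {1}; accept={0}.

states=2 start=0 accept={0} delta: 0a->0 0b->1 1a->0 1b->0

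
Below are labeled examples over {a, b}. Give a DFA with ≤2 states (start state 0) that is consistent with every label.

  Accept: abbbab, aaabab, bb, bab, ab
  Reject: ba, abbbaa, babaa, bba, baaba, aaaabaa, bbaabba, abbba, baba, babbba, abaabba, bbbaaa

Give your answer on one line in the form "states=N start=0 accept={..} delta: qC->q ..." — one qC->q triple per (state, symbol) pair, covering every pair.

State merging on the prefix tree: take the shortest (then alphabetical) example prefix whose next move is undefined and point that move at state 0, else 1, else 2, ...; a target is out if some Accept/Reject pair would then sit in one state with the same input left (inseparable). If every existing state is out, open a new one.
a: 0a undefined. 0a->0: ok.
b: 0b undefined. 0b->0: no, abbbab/ba meet in 0. Open state 1: 0b->1.
ba: 1a undefined. 1a->0: ok.
bb: 1b undefined. 1b->0: no, bb/ba meet in 0. 1b->1: ok.
All examples now run through 2 states with every (state, symbol) defined. Accept strings end in {1}, Reject strings end in {0}; accept={1}.

states=2 start=0 accept={1} delta: 0a->0 0b->1 1a->0 1b->1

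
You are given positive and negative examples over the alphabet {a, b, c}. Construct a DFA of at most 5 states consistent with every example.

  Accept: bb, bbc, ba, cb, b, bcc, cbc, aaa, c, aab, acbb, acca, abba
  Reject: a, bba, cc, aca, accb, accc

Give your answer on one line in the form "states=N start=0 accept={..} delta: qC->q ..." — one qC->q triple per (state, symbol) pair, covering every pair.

State merging on the prefix tree: take the shortest (then alphabetical) example prefix whose next move is undefined and point that move at state 0, else 1, else 2, ...; a target is out if some Accept/Reject pair would then sit in one state with the same input left (inseparable). If every existing state is out, open a new one.
a: 0a undefined. 0a->0: no, aaa/a meet in 0. Open state 1: 0a->1.
b: 0b undefined. 0b->0: no, ba/a meet in 1. 0b->1: no, b/a meet in 1. Open state 2: 0b->2.
c: 0c undefined. 0c->0: no, c/cc meet in 0. 0c->1: no, c/a meet in 1. 0c->2: ok.
aa: 1a undefined. 1a->0: no, aaa/a meet in 1. 1a->1: no, aaa/a meet in 1. 1a->2: ok.
ab: 1b undefined. 1b->0: ok.
ac: 1c undefined. 1c->0: no, bb/accb meet in 2 with "b" left. 1c->1: no, b/aca meet in 2. 1c->2: no, ba/aca meet in 2 with "a" left. Open state 3: 1c->3.
ba: 2a undefined. 2a->0: ok.
bb: 2b undefined. 2b->0: ok.
bc: 2c undefined. 2c->0: no, bb/cc meet in 0. 2c->1: ok.
aca: 3a undefined. 3a->0: no, bb/aca meet in 0. 3a->1: ok.
acb: 3b undefined. 3b->0: ok.
acc: 3c undefined. 3c->0: no, bbc/accb meet in 2. 3c->1: no, bb/accb meet in 0. 3c->2: no, bb/accb meet in 0. 3c->3: no, bb/accb meet in 0. Open state 4: 3c->4.
acca: 4a undefined. 4a->0: ok.
accb: 4b undefined. 4b->0: no, bb/accb meet in 0. 4b->1: ok.
accc: 4c undefined. 4c->0: no, bb/accc meet in 0. 4c->1: ok.
All examples now run through 5 states with every (state, symbol) defined. Accept strings end in {0,2,3}, Reject strings end in {1}; accept={0,2,3}.

states=5 start=0 accept={0,2,3} delta: 0a->1 0b->2 0c->2 1a->2 1b->0 1c->3 2a->0 2b->0 2c->1 3a->1 3b->0 3c->4 4a->0 4b->1 4c->1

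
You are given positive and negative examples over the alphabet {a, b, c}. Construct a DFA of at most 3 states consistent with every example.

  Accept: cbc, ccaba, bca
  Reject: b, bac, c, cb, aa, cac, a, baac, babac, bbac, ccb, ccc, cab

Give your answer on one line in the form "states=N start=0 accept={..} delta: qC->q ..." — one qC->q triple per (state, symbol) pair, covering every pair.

states=3 start=0 accept={2} delta: 0a->0 0b->0 0c->1 1a->2 1b->1 1c->2 2a->1 2b->0 2c->0

Fold the examples into a partial DFA from state 0: repeatedly fix the first undefined (state, symbol) met by the shortest-then-alphabetical prefix, trying targets in increasing order and rejecting any under which an Accept and a Reject string meet in one state with the same remainder; add a state when all current targets are rejected. Accepting states are where Accept strings end.
a: 0a undefined. 0a->0: ok.
b: 0b undefined. 0b->0: ok.
c: 0c undefined. 0c->0: no, cbc/b meet in 0. Open state 1: 0c->1.
ca: 1a undefined. 1a->0: no, bca/b meet in 0. 1a->1: no, bca/bac meet in 1. Open state 2: 1a->2.
cb: 1b undefined. 1b->0: no, cbc/bac meet in 1. 1b->1: ok.
cc: 1c undefined. 1c->0: no, cbc/b meet in 0. 1c->1: no, cbc/bac meet in 1. 1c->2: ok.
cab: 2b undefined. 2b->0: ok.
cac: 2c undefined. 2c->0: ok.
cca: 2a undefined. 2a->0: no, ccaba/b meet in 0. 2a->1: ok.
All examples now run through 3 states with every (state, symbol) defined. Accept strings end in {2}, Reject strings end in {0,1}; accept={2}.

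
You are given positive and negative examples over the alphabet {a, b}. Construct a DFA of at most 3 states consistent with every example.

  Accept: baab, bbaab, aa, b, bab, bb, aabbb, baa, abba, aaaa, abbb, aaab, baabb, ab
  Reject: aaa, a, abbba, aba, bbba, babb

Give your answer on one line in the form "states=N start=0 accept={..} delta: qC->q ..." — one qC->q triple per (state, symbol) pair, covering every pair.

Fold the examples into a partial DFA from state 0: repeatedly fix the first undefined (state, symbol) met by the shortest-then-alphabetical prefix, trying targets in increasing order and rejecting any under which an Accept and a Reject string meet in one state with the same remainder; add a state when all current targets are rejected. Accepting states are where Accept strings end.
a: 0a undefined. 0a->0: no, aa/aaa meet in 0. Open state 1: 0a->1.
b: 0b undefined. 0b->0: ok.
aa: 1a undefined. 1a->0: ok.
ab: 1b undefined. 1b->0: no, baab/babb meet in 0. 1b->1: no, baab/abbba meet in 0. Open state 2: 1b->2.
aba: 2a undefined. 2a->0: no, baab/aba meet in 0. 2a->1: ok.
abb: 2b undefined. 2b->0: no, baab/babb meet in 0. 2b->1: ok.
All examples now run through 3 states with every (state, symbol) defined. Accept strings end in {0,2}, Reject strings end in {1}; accept={0,2}.

states=3 start=0 accept={0,2} delta: 0a->1 0b->0 1a->0 1b->2 2a->1 2b->1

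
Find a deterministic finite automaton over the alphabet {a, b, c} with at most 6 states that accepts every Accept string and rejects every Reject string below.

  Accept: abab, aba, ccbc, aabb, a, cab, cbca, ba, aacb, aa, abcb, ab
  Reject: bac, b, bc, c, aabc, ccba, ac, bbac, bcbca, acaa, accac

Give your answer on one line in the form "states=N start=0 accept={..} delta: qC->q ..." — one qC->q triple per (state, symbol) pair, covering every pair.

states=5 start=0 accept={0,1,3} delta: 0a->1 0b->2 0c->2 1a->0 1b->0 1c->2 2a->3 2b->0 2c->4 3a->2 3b->0 3c->2 4a->2 4b->4 4c->3

State merging on the prefix tree: take the shortest (then alphabetical) example prefix whose next move is undefined and point that move at state 0, else 1, else 2, ...; a target is out if some Accept/Reject pair would then sit in one state with the same input left (inseparable). If every existing state is out, open a new one.
a: 0a undefined. 0a->0: no, ab/b meet in 0 with "b" left. Open state 1: 0a->1.
b: 0b undefined. 0b->0: no, cbca/bcbca meet in 0 with "cbca" left. 0b->1: no, a/b meet in 1. Open state 2: 0b->2.
c: 0c undefined. 0c->0: no, ccbc/bc meet in 2 with "c" left. 0c->1: no, a/c meet in 1. 0c->2: ok.
aa: 1a undefined. 1a->0: ok.
ab: 1b undefined. 1b->0: ok.
ac: 1c undefined. 1c->0: no, abab/ac meet in 0. 1c->1: no, aba/ac meet in 1. 1c->2: ok.
ba: 2a undefined. 2a->0: no, aba/acaa meet in 1. 2a->1: no, abab/acaa meet in 0. 2a->2: no, ba/b meet in 2. Open state 3: 2a->3.
bb: 2b undefined. 2b->0: ok.
bc: 2c undefined. 2c->0: no, abab/bc meet in 0. 2c->1: no, aba/bc meet in 1. 2c->2: no, aba/ccba meet in 1. 2c->3: no, cbca/bc meet in 3. Open state 4: 2c->4.
bac: 3c undefined. 3c->0: no, abab/bac meet in 0. 3c->1: no, aba/bac meet in 1. 3c->2: ok.
bcb: 4b undefined. 4b->0: no, aba/ccba meet in 1. 4b->1: no, abab/ccba meet in 0. 4b->2: no, ccbc/bc meet in 4. 4b->3: no, ccbc/bac meet in 2. 4b->4: ok.
cab: 3b undefined. 3b->0: ok.
acaa: 3a undefined. 3a->0: no, abab/acaa meet in 0. 3a->1: no, aba/acaa meet in 1. 3a->2: ok.
acca: 4a undefined. 4a->0: no, abab/ccba meet in 0. 4a->1: no, aba/ccba meet in 1. 4a->2: ok.
bcbc: 4c undefined. 4c->0: no, aba/bcbca meet in 1. 4c->1: no, abab/bcbca meet in 0. 4c->2: no, ccbc/bac meet in 2. 4c->3: ok.
All examples now run through 5 states with every (state, symbol) defined. Accept strings end in {0,1,3}, Reject strings end in {2,4}; accept={0,1,3}.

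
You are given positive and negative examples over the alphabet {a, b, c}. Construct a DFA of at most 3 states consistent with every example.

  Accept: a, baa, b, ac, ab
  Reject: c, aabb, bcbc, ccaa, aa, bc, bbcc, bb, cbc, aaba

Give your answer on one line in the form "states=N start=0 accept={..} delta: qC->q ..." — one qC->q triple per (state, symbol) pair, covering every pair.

Fold the examples into a partial DFA from state 0: repeatedly fix the first undefined (state, symbol) met by the shortest-then-alphabetical prefix, trying targets in increasing order and rejecting any under which an Accept and a Reject string meet in one state with the same remainder; add a state when all current targets are rejected. Accepting states are where Accept strings end.
a: 0a undefined. 0a->0: no, a/aa meet in 0. Open state 1: 0a->1.
b: 0b undefined. 0b->0: no, baa/aa meet in 1 with "a" left. 0b->1: no, ac/bc meet in 1 with "c" left. Open state 2: 0b->2.
c: 0c undefined. 0c->0: ok.
aa: 1a undefined. 1a->0: ok.
ab: 1b undefined. 1b->0: no, ab/c meet in 0. 1b->1: ok.
ac: 1c undefined. 1c->0: no, ac/c meet in 0. 1c->1: ok.
ba: 2a undefined. 2a->0: ok.
bb: 2b undefined. 2b->0: ok.
bc: 2c undefined. 2c->0: ok.
All examples now run through 3 states with every (state, symbol) defined. Accept strings end in {1,2}, Reject strings end in {0}; accept={1,2}.

states=3 start=0 accept={1,2} delta: 0a->1 0b->2 0c->0 1a->0 1b->1 1c->1 2a->0 2b->0 2c->0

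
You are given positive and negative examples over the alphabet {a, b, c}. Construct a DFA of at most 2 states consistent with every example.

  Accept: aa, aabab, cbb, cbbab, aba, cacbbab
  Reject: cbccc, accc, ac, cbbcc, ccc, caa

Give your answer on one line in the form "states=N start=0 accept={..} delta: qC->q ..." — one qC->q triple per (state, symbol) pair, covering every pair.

Grow the machine one transition at a time. Run the examples from 0; the earliest place one falls off (shortest prefix, ties alphabetical) gets sent to the lowest-numbered state that keeps every Accept/Reject pair distinguishable — a pair clashes when both reach the same state with identical unread suffix — and to a fresh state only if none does.
a: 0a undefined. 0a->0: ok.
c: 0c undefined. 0c->0: no, aa/accc meet in 0. Open state 1: 0c->1.
ab: 0b undefined. 0b->0: ok.
ca: 1a undefined. 1a->0: no, aa/caa meet in 0. 1a->1: ok.
cb: 1b undefined. 1b->0: ok.
cc: 1c undefined. 1c->0: no, aa/cbbcc meet in 0. 1c->1: ok.
All examples now run through 2 states with every (state, symbol) defined. Accept strings end in {0}, Reject strings end in {1}; accept={0}.

states=2 start=0 accept={0} delta: 0a->0 0b->0 0c->1 1a->1 1b->0 1c->1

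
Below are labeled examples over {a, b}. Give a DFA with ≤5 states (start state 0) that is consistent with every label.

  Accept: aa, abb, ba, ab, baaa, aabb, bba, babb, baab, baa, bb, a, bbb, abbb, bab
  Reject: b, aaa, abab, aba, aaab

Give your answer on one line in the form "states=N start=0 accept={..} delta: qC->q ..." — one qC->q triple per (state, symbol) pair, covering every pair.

states=5 start=0 accept={1,3,4} delta: 0a->1 0b->2 1a->3 1b->3 2a->4 2b->1 3a->0 3b->1 4a->1 4b->1

State merging on the prefix tree: take the shortest (then alphabetical) example prefix whose next move is undefined and point that move at state 0, else 1, else 2, ...; a target is out if some Accept/Reject pair would then sit in one state with the same input left (inseparable). If every existing state is out, open a new one.
a: 0a undefined. 0a->0: no, aa/aaa meet in 0. Open state 1: 0a->1.
b: 0b undefined. 0b->0: no, baaa/aaa meet in 1 with "aa" left. 0b->1: no, bba/aba meet in 1 with "ba" left. Open state 2: 0b->2.
aa: 1a undefined. 1a->0: no, ab/aaab meet in 1 with "b" left. 1a->1: no, aa/aaa meet in 1. 1a->2: no, aa/b meet in 2. Open state 3: 1a->3.
ab: 1b undefined. 1b->0: no, abb/b meet in 2. 1b->1: no, aa/aba meet in 3. 1b->2: no, ba/aba meet in 2 with "a" left. 1b->3: ok.
ba: 2a undefined. 2a->0: no, bab/b meet in 2. 2a->1: no, baaa/aaa meet in 3 with "a" left. 2a->2: no, ba/b meet in 2. 2a->3: no, baab/abab meet in 3 with "ab" left. Open state 4: 2a->4.
bb: 2b undefined. 2b->0: no, bbb/b meet in 2. 2b->1: ok.
aaa: 3a undefined. 3a->0: ok.
aab: 3b undefined. 3b->0: no, abb/aaa meet in 0. 3b->1: ok.
baa: 4a undefined. 4a->0: no, baab/b meet in 2. 4a->1: ok.
bab: 4b undefined. 4b->0: no, babb/b meet in 2. 4b->1: ok.
All examples now run through 5 states with every (state, symbol) defined. Accept strings end in {1,3,4}, Reject strings end in {0,2}; accept={1,3,4}.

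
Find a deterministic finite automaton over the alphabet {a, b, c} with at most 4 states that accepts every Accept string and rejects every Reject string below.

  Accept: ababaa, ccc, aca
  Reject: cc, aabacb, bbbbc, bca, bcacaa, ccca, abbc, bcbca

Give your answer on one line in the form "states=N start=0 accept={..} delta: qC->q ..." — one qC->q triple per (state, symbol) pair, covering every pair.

states=4 start=0 accept={3} delta: 0a->0 0b->1 0c->1 1a->3 1b->0 1c->2 2a->0 2b->1 2c->3 3a->1 3b->3 3c->0

Fold the examples into a partial DFA from state 0: repeatedly fix the first undefined (state, symbol) met by the shortest-then-alphabetical prefix, trying targets in increasing order and rejecting any under which an Accept and a Reject string meet in one state with the same remainder; add a state when all current targets are rejected. Accepting states are where Accept strings end.
a: 0a undefined. 0a->0: ok.
b: 0b undefined. 0b->0: no, aca/bca meet in 0 with "ca" left. Open state 1: 0b->1.
c: 0c undefined. 0c->0: no, ccc/cc meet in 0. 0c->1: ok.
bb: 1b undefined. 1b->0: ok.
bc: 1c undefined. 1c->0: no, ccc/bbbbc meet in 1. 1c->1: no, ccc/cc meet in 1. Open state 2: 1c->2.
aba: 1a undefined. 1a->0: no, ababaa/aabacb meet in 0. 1a->1: no, aca/bbbbc meet in 1. 1a->2: no, aca/cc meet in 2. Open state 3: 1a->3.
bca: 2a undefined. 2a->0: ok.
bcb: 2b undefined. 2b->0: no, aca/bcbca meet in 3. 2b->1: ok.
ccc: 2c undefined. 2c->0: no, ccc/bca meet in 0. 2c->1: no, ccc/bbbbc meet in 1. 2c->2: no, ccc/cc meet in 2. 2c->3: ok.
abab: 3b undefined. 3b->0: no, ababaa/bca meet in 0. 3b->1: no, ababaa/bcacaa meet in 3 with "a" left. 3b->2: no, ababaa/bca meet in 0. 3b->3: ok.
ccca: 3a undefined. 3a->0: no, ababaa/bca meet in 0. 3a->1: ok.
aabac: 3c undefined. 3c->0: ok.
All examples now run through 4 states with every (state, symbol) defined. Accept strings end in {3}, Reject strings end in {0,1,2}; accept={3}.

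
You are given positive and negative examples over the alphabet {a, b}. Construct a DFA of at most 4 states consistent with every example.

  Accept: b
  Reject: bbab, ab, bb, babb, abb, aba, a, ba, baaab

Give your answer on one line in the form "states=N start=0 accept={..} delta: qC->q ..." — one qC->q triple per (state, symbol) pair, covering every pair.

states=3 start=0 accept={2} delta: 0a->1 0b->2 1a->1 1b->1 2a->0 2b->0

Grow the machine one transition at a time. Run the examples from 0; the earliest place one falls off (shortest prefix, ties alphabetical) gets sent to the lowest-numbered state that keeps every Accept/Reject pair distinguishable — a pair clashes when both reach the same state with identical unread suffix — and to a fresh state only if none does.
a: 0a undefined. 0a->0: no, b/ab meet in 0 with "b" left. Open state 1: 0a->1.
b: 0b undefined. 0b->0: no, b/bb meet in 0. 0b->1: no, b/a meet in 1. Open state 2: 0b->2.
ab: 1b undefined. 1b->0: no, b/abb meet in 2. 1b->1: ok.
ba: 2a undefined. 2a->0: ok.
bb: 2b undefined. 2b->0: ok.
aba: 1a undefined. 1a->0: no, b/baaab meet in 2. 1a->1: ok.
All examples now run through 3 states with every (state, symbol) defined. Accept strings end in {2}, Reject strings end in {0,1}; accept={2}.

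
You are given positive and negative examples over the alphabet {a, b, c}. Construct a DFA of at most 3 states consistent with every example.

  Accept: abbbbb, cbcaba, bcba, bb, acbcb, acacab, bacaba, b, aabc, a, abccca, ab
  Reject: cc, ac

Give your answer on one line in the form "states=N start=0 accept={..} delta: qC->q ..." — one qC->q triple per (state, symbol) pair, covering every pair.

Grow the machine one transition at a time. Run the examples from 0; the earliest place one falls off (shortest prefix, ties alphabetical) gets sent to the lowest-numbered state that keeps every Accept/Reject pair distinguishable — a pair clashes when both reach the same state with identical unread suffix — and to a fresh state only if none does.
a: 0a undefined. 0a->0: ok.
b: 0b undefined. 0b->0: no, aabc/ac meet in 0 with "c" left. Open state 1: 0b->1.
c: 0c undefined. 0c->0: no, a/cc meet in 0. 0c->1: no, b/ac meet in 1. Open state 2: 0c->2.
ba: 1a undefined. 1a->0: ok.
bb: 1b undefined. 1b->0: ok.
bc: 1c undefined. 1c->0: ok.
cb: 2b undefined. 2b->0: ok.
cc: 2c undefined. 2c->0: no, bcba/cc meet in 0. 2c->1: no, abbbbb/cc meet in 1. 2c->2: ok.
aca: 2a undefined. 2a->0: ok.
All examples now run through 3 states with every (state, symbol) defined. Accept strings end in {0,1}, Reject strings end in {2}; accept={0,1}.

states=3 start=0 accept={0,1} delta: 0a->0 0b->1 0c->2 1a->0 1b->0 1c->0 2a->0 2b->0 2c->2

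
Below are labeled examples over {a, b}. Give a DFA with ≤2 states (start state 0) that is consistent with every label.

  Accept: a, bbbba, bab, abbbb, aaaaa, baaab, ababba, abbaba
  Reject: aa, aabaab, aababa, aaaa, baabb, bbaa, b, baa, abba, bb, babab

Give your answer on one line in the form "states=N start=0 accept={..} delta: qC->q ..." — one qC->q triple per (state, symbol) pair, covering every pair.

Grow the machine one transition at a time. Run the examples from 0; the earliest place one falls off (shortest prefix, ties alphabetical) gets sent to the lowest-numbered state that keeps every Accept/Reject pair distinguishable — a pair clashes when both reach the same state with identical unread suffix — and to a fresh state only if none does.
a: 0a undefined. 0a->0: no, a/aa meet in 0. Open state 1: 0a->1.
b: 0b undefined. 0b->0: ok.
aa: 1a undefined. 1a->0: ok.
ab: 1b undefined. 1b->0: no, a/aababa meet in 1. 1b->1: ok.
All examples now run through 2 states with every (state, symbol) defined. Accept strings end in {1}, Reject strings end in {0}; accept={1}.

states=2 start=0 accept={1} delta: 0a->1 0b->0 1a->0 1b->1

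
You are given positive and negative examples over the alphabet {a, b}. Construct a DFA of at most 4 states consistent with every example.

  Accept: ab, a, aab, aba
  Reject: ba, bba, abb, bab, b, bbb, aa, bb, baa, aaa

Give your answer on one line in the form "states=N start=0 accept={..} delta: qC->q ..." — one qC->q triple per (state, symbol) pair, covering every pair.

states=4 start=0 accept={0,1} delta: 0a->1 0b->2 1a->3 1b->0 2a->2 2b->2 3a->2 3b->0

State merging on the prefix tree: take the shortest (then alphabetical) example prefix whose next move is undefined and point that move at state 0, else 1, else 2, ...; a target is out if some Accept/Reject pair would then sit in one state with the same input left (inseparable). If every existing state is out, open a new one.
a: 0a undefined. 0a->0: no, ab/b meet in 0 with "b" left. Open state 1: 0a->1.
b: 0b undefined. 0b->0: no, ab/bab meet in 1 with "b" left. 0b->1: no, ab/bb meet in 1 with "b" left. Open state 2: 0b->2.
aa: 1a undefined. 1a->0: no, a/aaa meet in 1. 1a->1: no, a/aa meet in 1. 1a->2: no, aab/bb meet in 2 with "b" left. Open state 3: 1a->3.
ab: 1b undefined. 1b->0: ok.
ba: 2a undefined. 2a->0: no, ab/ba meet in 0. 2a->1: no, ab/bab meet in 0. 2a->2: ok.
bb: 2b undefined. 2b->0: no, ab/bab meet in 0. 2b->1: no, ab/bbb meet in 0. 2b->2: ok.
aaa: 3a undefined. 3a->0: no, ab/aaa meet in 0. 3a->1: no, a/aaa meet in 1. 3a->2: ok.
aab: 3b undefined. 3b->0: ok.
All examples now run through 4 states with every (state, symbol) defined. Accept strings end in {0,1}, Reject strings end in {2,3}; accept={0,1}.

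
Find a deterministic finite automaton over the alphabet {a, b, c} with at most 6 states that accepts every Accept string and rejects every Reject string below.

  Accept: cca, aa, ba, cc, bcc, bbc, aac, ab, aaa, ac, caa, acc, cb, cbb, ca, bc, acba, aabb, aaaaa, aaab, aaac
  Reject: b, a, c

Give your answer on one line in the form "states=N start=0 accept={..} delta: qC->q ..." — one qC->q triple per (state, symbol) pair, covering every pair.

states=3 start=0 accept={0,2} delta: 0a->1 0b->1 0c->1 1a->2 1b->2 1c->2 2a->2 2b->2 2c->0

Fold the examples into a partial DFA from state 0: repeatedly fix the first undefined (state, symbol) met by the shortest-then-alphabetical prefix, trying targets in increasing order and rejecting any under which an Accept and a Reject string meet in one state with the same remainder; add a state when all current targets are rejected. Accepting states are where Accept strings end.
a: 0a undefined. 0a->0: no, aa/a meet in 0. Open state 1: 0a->1.
b: 0b undefined. 0b->0: no, ba/a meet in 1. 0b->1: ok.
c: 0c undefined. 0c->0: no, cca/b meet in 1. 0c->1: ok.
aa: 1a undefined. 1a->0: no, aac/b meet in 1. 1a->1: no, aa/b meet in 1. Open state 2: 1a->2.
ab: 1b undefined. 1b->0: no, bbc/b meet in 1. 1b->1: no, ab/b meet in 1. 1b->2: ok.
ac: 1c undefined. 1c->0: no, cca/b meet in 1. 1c->1: no, cc/b meet in 1. 1c->2: ok.
aaa: 2a undefined. 2a->0: no, aaab/b meet in 1. 2a->1: no, cca/b meet in 1. 2a->2: ok.
aab: 2b undefined. 2b->0: no, acba/b meet in 1. 2b->1: no, cbb/b meet in 1. 2b->2: ok.
aac: 2c undefined. 2c->0: ok.
All examples now run through 3 states with every (state, symbol) defined. Accept strings end in {0,2}, Reject strings end in {1}; accept={0,2}.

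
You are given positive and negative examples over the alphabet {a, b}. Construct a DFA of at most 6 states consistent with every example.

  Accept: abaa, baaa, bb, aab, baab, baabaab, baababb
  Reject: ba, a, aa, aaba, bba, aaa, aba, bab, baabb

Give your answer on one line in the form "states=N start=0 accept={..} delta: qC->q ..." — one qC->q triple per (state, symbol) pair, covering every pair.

Fold the examples into a partial DFA from state 0: repeatedly fix the first undefined (state, symbol) met by the shortest-then-alphabetical prefix, trying targets in increasing order and rejecting any under which an Accept and a Reject string meet in one state with the same remainder; add a state when all current targets are rejected. Accepting states are where Accept strings end.
a: 0a undefined. 0a->0: ok.
b: 0b undefined. 0b->0: no, abaa/ba meet in 0. Open state 1: 0b->1.
ba: 1a undefined. 1a->0: no, abaa/ba meet in 0. 1a->1: no, abaa/ba meet in 1. Open state 2: 1a->2.
bb: 1b undefined. 1b->0: no, bb/a meet in 0. 1b->1: ok.
baa: 2a undefined. 2a->0: no, abaa/a meet in 0. 2a->1: no, abaa/baabb meet in 1. 2a->2: no, abaa/ba meet in 2. Open state 3: 2a->3.
bab: 2b undefined. 2b->0: ok.
baaa: 3a undefined. 3a->0: no, baaa/a meet in 0. 3a->1: ok.
baab: 3b undefined. 3b->0: no, baaa/baabb meet in 1. 3b->1: no, baaa/baabb meet in 1. 3b->2: no, baab/ba meet in 2. 3b->3: no, abaa/baabb meet in 3. Open state 4: 3b->4.
baaba: 4a undefined. 4a->0: ok.
baabb: 4b undefined. 4b->0: ok.
All examples now run through 5 states with every (state, symbol) defined. Accept strings end in {1,3,4}, Reject strings end in {0,2}; accept={1,3,4}.

states=5 start=0 accept={1,3,4} delta: 0a->0 0b->1 1a->2 1b->1 2a->3 2b->0 3a->1 3b->4 4a->0 4b->0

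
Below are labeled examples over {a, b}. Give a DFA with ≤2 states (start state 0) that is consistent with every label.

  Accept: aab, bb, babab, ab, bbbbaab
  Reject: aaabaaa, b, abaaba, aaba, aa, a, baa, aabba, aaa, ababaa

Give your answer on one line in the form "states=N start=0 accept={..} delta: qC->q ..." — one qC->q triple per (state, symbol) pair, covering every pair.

State merging on the prefix tree: take the shortest (then alphabetical) example prefix whose next move is undefined and point that move at state 0, else 1, else 2, ...; a target is out if some Accept/Reject pair would then sit in one state with the same input left (inseparable). If every existing state is out, open a new one.
a: 0a undefined. 0a->0: no, aab/b meet in 0 with "b" left. Open state 1: 0a->1.
b: 0b undefined. 0b->0: no, bb/b meet in 0. 0b->1: ok.
aa: 1a undefined. 1a->0: no, aab/b meet in 1. 1a->1: ok.
ab: 1b undefined. 1b->0: ok.
All examples now run through 2 states with every (state, symbol) defined. Accept strings end in {0}, Reject strings end in {1}; accept={0}.

states=2 start=0 accept={0} delta: 0a->1 0b->1 1a->1 1b->0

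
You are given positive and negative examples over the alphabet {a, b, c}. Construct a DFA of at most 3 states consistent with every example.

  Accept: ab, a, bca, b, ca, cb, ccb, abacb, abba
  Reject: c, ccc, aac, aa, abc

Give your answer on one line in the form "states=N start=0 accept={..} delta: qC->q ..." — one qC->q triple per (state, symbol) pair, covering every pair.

Grow the machine one transition at a time. Run the examples from 0; the earliest place one falls off (shortest prefix, ties alphabetical) gets sent to the lowest-numbered state that keeps every Accept/Reject pair distinguishable — a pair clashes when both reach the same state with identical unread suffix — and to a fresh state only if none does.
a: 0a undefined. 0a->0: no, a/aa meet in 0. Open state 1: 0a->1.
b: 0b undefined. 0b->0: ok.
c: 0c undefined. 0c->0: no, b/c meet in 0. 0c->1: no, a/c meet in 1. Open state 2: 0c->2.
aa: 1a undefined. 1a->0: no, b/aa meet in 0. 1a->1: no, a/aa meet in 1. 1a->2: ok.
ab: 1b undefined. 1b->0: ok.
ca: 2a undefined. 2a->0: ok.
cb: 2b undefined. 2b->0: ok.
cc: 2c undefined. 2c->0: no, ab/aac meet in 0. 2c->1: no, a/aac meet in 1. 2c->2: ok.
abac: 1c undefined. 1c->0: ok.
All examples now run through 3 states with every (state, symbol) defined. Accept strings end in {0,1}, Reject strings end in {2}; accept={0,1}.

states=3 start=0 accept={0,1} delta: 0a->1 0b->0 0c->2 1a->2 1b->0 1c->0 2a->0 2b->0 2c->2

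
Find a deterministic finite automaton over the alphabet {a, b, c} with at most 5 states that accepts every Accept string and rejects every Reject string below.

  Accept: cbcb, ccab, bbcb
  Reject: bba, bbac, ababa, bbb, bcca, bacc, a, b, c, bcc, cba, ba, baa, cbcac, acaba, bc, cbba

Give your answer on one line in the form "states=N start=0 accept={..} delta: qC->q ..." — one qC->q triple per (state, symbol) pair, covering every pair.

Fold the examples into a partial DFA from state 0: repeatedly fix the first undefined (state, symbol) met by the shortest-then-alphabetical prefix, trying targets in increasing order and rejecting any under which an Accept and a Reject string meet in one state with the same remainder; add a state when all current targets are rejected. Accepting states are where Accept strings end.
a: 0a undefined. 0a->0: ok.
b: 0b undefined. 0b->0: ok.
c: 0c undefined. 0c->0: no, cbcb/bba meet in 0. Open state 1: 0c->1.
cb: 1b undefined. 1b->0: no, cbcb/bba meet in 0. 1b->1: no, bbcb/bbac meet in 1. Open state 2: 1b->2.
cc: 1c undefined. 1c->0: no, ccab/bba meet in 0. 1c->1: ok.
aca: 1a undefined. 1a->0: no, ccab/bba meet in 0. 1a->1: ok.
cba: 2a undefined. 2a->0: ok.
cbb: 2b undefined. 2b->0: ok.
cbc: 2c undefined. 2c->0: no, cbcb/bba meet in 0. 2c->1: ok.
All examples now run through 3 states with every (state, symbol) defined. Accept strings end in {2}, Reject strings end in {0,1}; accept={2}.

states=3 start=0 accept={2} delta: 0a->0 0b->0 0c->1 1a->1 1b->2 1c->1 2a->0 2b->0 2c->1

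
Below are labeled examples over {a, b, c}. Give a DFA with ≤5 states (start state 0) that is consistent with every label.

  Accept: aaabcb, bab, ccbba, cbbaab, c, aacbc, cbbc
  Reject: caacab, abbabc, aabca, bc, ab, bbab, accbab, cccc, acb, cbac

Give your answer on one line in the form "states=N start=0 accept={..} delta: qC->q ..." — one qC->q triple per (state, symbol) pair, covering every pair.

Fold the examples into a partial DFA from state 0: repeatedly fix the first undefined (state, symbol) met by the shortest-then-alphabetical prefix, trying targets in increasing order and rejecting any under which an Accept and a Reject string meet in one state with the same remainder; add a state when all current targets are rejected. Accepting states are where Accept strings end.
a: 0a undefined. 0a->0: ok.
b: 0b undefined. 0b->0: no, aaabcb/acb meet in 0 with "cb" left. Open state 1: 0b->1.
c: 0c undefined. 0c->0: no, bab/accbab meet in 1 with "ab" left. 0c->1: no, c/ab meet in 1. Open state 2: 0c->2.
ba: 1a undefined. 1a->0: no, bab/ab meet in 1. 1a->1: ok.
bb: 1b undefined. 1b->0: ok.
bc: 1c undefined. 1c->0: no, aaabcb/ab meet in 1. 1c->1: ok.
ca: 2a undefined. 2a->0: ok.
cb: 2b undefined. 2b->0: no, aaabcb/acb meet in 0. 2b->1: no, cbbaab/caacab meet in 1. 2b->2: no, cbbaab/caacab meet in 1. Open state 3: 2b->3.
cc: 2c undefined. 2c->0: no, aaabcb/accbab meet in 0. 2c->1: no, ccbba/caacab meet in 1. 2c->2: no, c/cccc meet in 2. 2c->3: ok.
cba: 3a undefined. 3a->0: no, c/cbac meet in 2. 3a->1: ok.
cbb: 3b undefined. 3b->0: no, ccbba/caacab meet in 1. 3b->1: no, aaabcb/accbab meet in 0. 3b->2: no, ccbba/caacab meet in 1. 3b->3: no, aaabcb/accbab meet in 0. Open state 4: 3b->4.
ccc: 3c undefined. 3c->0: no, c/cccc meet in 2. 3c->1: no, aacbc/caacab meet in 1. 3c->2: ok.
cbba: 4a undefined. 4a->0: no, cbbaab/caacab meet in 1. 4a->1: no, aaabcb/accbab meet in 0. 4a->2: no, cbbaab/caacab meet in 1. 4a->3: ok.
cbbc: 4c undefined. 4c->0: ok.
ccbb: 4b undefined. 4b->0: ok.
All examples now run through 5 states with every (state, symbol) defined. Accept strings end in {0,2}, Reject strings end in {1,3,4}; accept={0,2}.

states=5 start=0 accept={0,2} delta: 0a->0 0b->1 0c->2 1a->1 1b->0 1c->1 2a->0 2b->3 2c->3 3a->1 3b->4 3c->2 4a->3 4b->0 4c->0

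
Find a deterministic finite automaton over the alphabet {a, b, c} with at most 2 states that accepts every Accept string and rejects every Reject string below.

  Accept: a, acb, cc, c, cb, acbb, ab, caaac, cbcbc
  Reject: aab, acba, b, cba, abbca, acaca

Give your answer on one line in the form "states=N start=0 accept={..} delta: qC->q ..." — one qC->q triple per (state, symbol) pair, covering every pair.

State merging on the prefix tree: take the shortest (then alphabetical) example prefix whose next move is undefined and point that move at state 0, else 1, else 2, ...; a target is out if some Accept/Reject pair would then sit in one state with the same input left (inseparable). If every existing state is out, open a new one.
a: 0a undefined. 0a->0: no, ab/aab meet in 0 with "b" left. Open state 1: 0a->1.
b: 0b undefined. 0b->0: ok.
c: 0c undefined. 0c->0: no, a/cba meet in 1. 0c->1: ok.
aa: 1a undefined. 1a->0: ok.
ab: 1b undefined. 1b->0: no, a/cba meet in 1. 1b->1: ok.
ac: 1c undefined. 1c->0: no, a/acba meet in 1. 1c->1: ok.
All examples now run through 2 states with every (state, symbol) defined. Accept strings end in {1}, Reject strings end in {0}; accept={1}.

states=2 start=0 accept={1} delta: 0a->1 0b->0 0c->1 1a->0 1b->1 1c->1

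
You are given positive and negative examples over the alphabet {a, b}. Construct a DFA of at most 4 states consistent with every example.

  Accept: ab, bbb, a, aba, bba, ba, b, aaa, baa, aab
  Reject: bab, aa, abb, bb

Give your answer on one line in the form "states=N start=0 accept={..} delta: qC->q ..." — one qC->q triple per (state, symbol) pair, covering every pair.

State merging on the prefix tree: take the shortest (then alphabetical) example prefix whose next move is undefined and point that move at state 0, else 1, else 2, ...; a target is out if some Accept/Reject pair would then sit in one state with the same input left (inseparable). If every existing state is out, open a new one.
a: 0a undefined. 0a->0: no, a/aa meet in 0. Open state 1: 0a->1.
b: 0b undefined. 0b->0: no, ab/bab meet in 1 with "b" left. 0b->1: no, ab/bb meet in 1 with "b" left. Open state 2: 0b->2.
aa: 1a undefined. 1a->0: ok.
ab: 1b undefined. 1b->0: no, ab/aa meet in 0. 1b->1: no, ab/abb meet in 1. 1b->2: ok.
ba: 2a undefined. 2a->0: no, ab/bab meet in 2. 2a->1: no, ab/bab meet in 2. 2a->2: ok.
bb: 2b undefined. 2b->0: ok.
All examples now run through 3 states with every (state, symbol) defined. Accept strings end in {1,2}, Reject strings end in {0}; accept={1,2}.

states=3 start=0 accept={1,2} delta: 0a->1 0b->2 1a->0 1b->2 2a->2 2b->0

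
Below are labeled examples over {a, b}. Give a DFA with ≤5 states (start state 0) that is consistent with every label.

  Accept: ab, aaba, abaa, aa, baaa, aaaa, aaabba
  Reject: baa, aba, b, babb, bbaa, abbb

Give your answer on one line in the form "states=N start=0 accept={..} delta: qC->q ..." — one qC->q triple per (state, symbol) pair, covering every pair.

states=3 start=0 accept={0} delta: 0a->1 0b->2 1a->0 1b->0 2a->0 2b->1

Grow the machine one transition at a time. Run the examples from 0; the earliest place one falls off (shortest prefix, ties alphabetical) gets sent to the lowest-numbered state that keeps every Accept/Reject pair distinguishable — a pair clashes when both reach the same state with identical unread suffix — and to a fresh state only if none does.
a: 0a undefined. 0a->0: no, ab/b meet in 0 with "b" left. Open state 1: 0a->1.
b: 0b undefined. 0b->0: no, aa/baa meet in 1 with "a" left. 0b->1: no, abaa/bbaa meet in 1 with "baa" left. Open state 2: 0b->2.
aa: 1a undefined. 1a->0: ok.
ab: 1b undefined. 1b->0: ok.
ba: 2a undefined. 2a->0: ok.
bb: 2b undefined. 2b->0: no, ab/babb meet in 0. 2b->1: ok.
All examples now run through 3 states with every (state, symbol) defined. Accept strings end in {0}, Reject strings end in {1,2}; accept={0}.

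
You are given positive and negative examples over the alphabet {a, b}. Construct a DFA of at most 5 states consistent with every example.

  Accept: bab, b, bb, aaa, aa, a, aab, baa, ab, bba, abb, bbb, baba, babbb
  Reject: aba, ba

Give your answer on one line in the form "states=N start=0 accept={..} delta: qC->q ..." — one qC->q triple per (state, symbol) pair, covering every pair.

states=3 start=0 accept={0,1} delta: 0a->0 0b->1 1a->2 1b->0 2a->0 2b->0

Fold the examples into a partial DFA from state 0: repeatedly fix the first undefined (state, symbol) met by the shortest-then-alphabetical prefix, trying targets in increasing order and rejecting any under which an Accept and a Reject string meet in one state with the same remainder; add a state when all current targets are rejected. Accepting states are where Accept strings end.
a: 0a undefined. 0a->0: ok.
b: 0b undefined. 0b->0: no, bab/aba meet in 0. Open state 1: 0b->1.
ba: 1a undefined. 1a->0: no, aaa/aba meet in 0. 1a->1: no, b/aba meet in 1. Open state 2: 1a->2.
bb: 1b undefined. 1b->0: ok.
baa: 2a undefined. 2a->0: ok.
bab: 2b undefined. 2b->0: ok.
All examples now run through 3 states with every (state, symbol) defined. Accept strings end in {0,1}, Reject strings end in {2}; accept={0,1}.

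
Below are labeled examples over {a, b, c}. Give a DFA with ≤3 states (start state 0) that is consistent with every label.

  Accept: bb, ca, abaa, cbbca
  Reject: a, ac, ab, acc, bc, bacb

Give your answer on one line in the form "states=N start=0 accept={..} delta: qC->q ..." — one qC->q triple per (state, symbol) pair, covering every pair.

Grow the machine one transition at a time. Run the examples from 0; the earliest place one falls off (shortest prefix, ties alphabetical) gets sent to the lowest-numbered state that keeps every Accept/Reject pair distinguishable — a pair clashes when both reach the same state with identical unread suffix — and to a fresh state only if none does.
a: 0a undefined. 0a->0: ok.
b: 0b undefined. 0b->0: no, bb/a meet in 0. Open state 1: 0b->1.
c: 0c undefined. 0c->0: no, ca/a meet in 0. 0c->1: ok.
ba: 1a undefined. 1a->0: no, bb/bacb meet in 1 with "b" left. 1a->1: no, ca/ac meet in 1. Open state 2: 1a->2.
bb: 1b undefined. 1b->0: no, bb/a meet in 0. 1b->1: no, bb/ac meet in 1. 1b->2: ok.
bc: 1c undefined. 1c->0: ok.
bac: 2c undefined. 2c->0: ok.
cbb: 2b undefined. 2b->0: ok.
abaa: 2a undefined. 2a->0: no, abaa/a meet in 0. 2a->1: no, abaa/ac meet in 1. 2a->2: ok.
All examples now run through 3 states with every (state, symbol) defined. Accept strings end in {2}, Reject strings end in {0,1}; accept={2}.

states=3 start=0 accept={2} delta: 0a->0 0b->1 0c->1 1a->2 1b->2 1c->0 2a->2 2b->0 2c->0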